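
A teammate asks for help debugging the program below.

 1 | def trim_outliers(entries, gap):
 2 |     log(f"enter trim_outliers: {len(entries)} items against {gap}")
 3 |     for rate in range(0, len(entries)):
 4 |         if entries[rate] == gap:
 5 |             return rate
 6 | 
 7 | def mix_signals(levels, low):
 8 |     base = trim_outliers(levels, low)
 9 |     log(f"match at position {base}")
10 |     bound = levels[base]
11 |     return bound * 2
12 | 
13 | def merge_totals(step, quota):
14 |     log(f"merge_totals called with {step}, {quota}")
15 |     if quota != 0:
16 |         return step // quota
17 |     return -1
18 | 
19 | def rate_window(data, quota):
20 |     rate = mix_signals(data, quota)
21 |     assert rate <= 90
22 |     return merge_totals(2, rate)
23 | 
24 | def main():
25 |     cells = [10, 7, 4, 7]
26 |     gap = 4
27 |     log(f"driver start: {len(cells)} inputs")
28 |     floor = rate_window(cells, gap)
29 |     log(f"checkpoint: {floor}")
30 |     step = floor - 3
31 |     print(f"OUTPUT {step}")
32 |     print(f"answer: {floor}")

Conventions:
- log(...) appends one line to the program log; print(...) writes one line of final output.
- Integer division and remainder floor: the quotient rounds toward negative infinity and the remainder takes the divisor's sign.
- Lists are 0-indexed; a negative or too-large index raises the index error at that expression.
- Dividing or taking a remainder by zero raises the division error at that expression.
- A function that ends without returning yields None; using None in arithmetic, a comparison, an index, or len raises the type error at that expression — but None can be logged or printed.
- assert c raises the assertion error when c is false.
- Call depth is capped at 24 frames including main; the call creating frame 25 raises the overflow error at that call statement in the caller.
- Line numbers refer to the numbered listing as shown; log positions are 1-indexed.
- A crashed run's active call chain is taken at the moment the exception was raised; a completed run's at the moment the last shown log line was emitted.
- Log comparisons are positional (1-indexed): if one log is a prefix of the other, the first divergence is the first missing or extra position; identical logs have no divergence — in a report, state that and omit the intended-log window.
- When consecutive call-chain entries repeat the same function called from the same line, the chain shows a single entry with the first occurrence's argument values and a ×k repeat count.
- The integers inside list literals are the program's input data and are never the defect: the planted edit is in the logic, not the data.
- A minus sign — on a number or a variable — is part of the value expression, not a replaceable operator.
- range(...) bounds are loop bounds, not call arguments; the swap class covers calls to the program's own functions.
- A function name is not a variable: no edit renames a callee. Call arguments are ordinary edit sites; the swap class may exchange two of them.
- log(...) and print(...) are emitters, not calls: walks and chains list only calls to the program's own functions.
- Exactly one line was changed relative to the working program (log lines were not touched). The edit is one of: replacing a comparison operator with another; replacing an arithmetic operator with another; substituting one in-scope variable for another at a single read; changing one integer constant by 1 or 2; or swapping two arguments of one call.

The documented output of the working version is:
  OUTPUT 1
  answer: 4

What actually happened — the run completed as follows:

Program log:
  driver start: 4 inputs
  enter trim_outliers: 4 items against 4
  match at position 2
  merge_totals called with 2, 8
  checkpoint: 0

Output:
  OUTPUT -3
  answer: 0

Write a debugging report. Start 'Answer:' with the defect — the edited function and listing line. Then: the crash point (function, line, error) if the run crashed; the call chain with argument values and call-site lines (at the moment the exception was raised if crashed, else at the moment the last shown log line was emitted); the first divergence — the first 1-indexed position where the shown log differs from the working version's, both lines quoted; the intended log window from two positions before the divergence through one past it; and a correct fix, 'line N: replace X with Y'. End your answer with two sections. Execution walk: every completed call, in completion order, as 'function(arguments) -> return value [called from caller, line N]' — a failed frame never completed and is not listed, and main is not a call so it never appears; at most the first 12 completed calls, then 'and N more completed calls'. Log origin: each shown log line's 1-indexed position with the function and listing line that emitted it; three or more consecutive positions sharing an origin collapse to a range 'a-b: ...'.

Answer: the defect is in rate_window at line 22.
Key fact: The earliest visible damage is log position 4 — 'merge_totals called with 2, 8' rather than the intended 'merge_totals called with 8, 2'.
Call chain: main.
First divergence: at position 4 the run shows 'merge_totals called with 2, 8' where the working version logs 'merge_totals called with 8, 2'.
Intended log window:
  2: enter trim_outliers: 4 items against 4
  3: match at position 2
  4: merge_totals called with 8, 2
  5: checkpoint: 4
Execution walk:
  trim_outliers([10, 7, 4, 7], 4) -> 2  [called from mix_signals, line 8]
  mix_signals([10, 7, 4, 7], 4) -> 8  [called from rate_window, line 20]
  merge_totals(2, 8) -> 0  [called from rate_window, line 22]
  rate_window([10, 7, 4, 7], 4) -> 0  [called from main, line 28]
Log origins:
  1: from main, line 27
  2: from trim_outliers, line 2
  3: from mix_signals, line 9
  4: from merge_totals, line 14
  5: from main, line 29
A correct fix: line 22: replace `merge_totals(2, rate)` with `merge_totals(rate, 2)`.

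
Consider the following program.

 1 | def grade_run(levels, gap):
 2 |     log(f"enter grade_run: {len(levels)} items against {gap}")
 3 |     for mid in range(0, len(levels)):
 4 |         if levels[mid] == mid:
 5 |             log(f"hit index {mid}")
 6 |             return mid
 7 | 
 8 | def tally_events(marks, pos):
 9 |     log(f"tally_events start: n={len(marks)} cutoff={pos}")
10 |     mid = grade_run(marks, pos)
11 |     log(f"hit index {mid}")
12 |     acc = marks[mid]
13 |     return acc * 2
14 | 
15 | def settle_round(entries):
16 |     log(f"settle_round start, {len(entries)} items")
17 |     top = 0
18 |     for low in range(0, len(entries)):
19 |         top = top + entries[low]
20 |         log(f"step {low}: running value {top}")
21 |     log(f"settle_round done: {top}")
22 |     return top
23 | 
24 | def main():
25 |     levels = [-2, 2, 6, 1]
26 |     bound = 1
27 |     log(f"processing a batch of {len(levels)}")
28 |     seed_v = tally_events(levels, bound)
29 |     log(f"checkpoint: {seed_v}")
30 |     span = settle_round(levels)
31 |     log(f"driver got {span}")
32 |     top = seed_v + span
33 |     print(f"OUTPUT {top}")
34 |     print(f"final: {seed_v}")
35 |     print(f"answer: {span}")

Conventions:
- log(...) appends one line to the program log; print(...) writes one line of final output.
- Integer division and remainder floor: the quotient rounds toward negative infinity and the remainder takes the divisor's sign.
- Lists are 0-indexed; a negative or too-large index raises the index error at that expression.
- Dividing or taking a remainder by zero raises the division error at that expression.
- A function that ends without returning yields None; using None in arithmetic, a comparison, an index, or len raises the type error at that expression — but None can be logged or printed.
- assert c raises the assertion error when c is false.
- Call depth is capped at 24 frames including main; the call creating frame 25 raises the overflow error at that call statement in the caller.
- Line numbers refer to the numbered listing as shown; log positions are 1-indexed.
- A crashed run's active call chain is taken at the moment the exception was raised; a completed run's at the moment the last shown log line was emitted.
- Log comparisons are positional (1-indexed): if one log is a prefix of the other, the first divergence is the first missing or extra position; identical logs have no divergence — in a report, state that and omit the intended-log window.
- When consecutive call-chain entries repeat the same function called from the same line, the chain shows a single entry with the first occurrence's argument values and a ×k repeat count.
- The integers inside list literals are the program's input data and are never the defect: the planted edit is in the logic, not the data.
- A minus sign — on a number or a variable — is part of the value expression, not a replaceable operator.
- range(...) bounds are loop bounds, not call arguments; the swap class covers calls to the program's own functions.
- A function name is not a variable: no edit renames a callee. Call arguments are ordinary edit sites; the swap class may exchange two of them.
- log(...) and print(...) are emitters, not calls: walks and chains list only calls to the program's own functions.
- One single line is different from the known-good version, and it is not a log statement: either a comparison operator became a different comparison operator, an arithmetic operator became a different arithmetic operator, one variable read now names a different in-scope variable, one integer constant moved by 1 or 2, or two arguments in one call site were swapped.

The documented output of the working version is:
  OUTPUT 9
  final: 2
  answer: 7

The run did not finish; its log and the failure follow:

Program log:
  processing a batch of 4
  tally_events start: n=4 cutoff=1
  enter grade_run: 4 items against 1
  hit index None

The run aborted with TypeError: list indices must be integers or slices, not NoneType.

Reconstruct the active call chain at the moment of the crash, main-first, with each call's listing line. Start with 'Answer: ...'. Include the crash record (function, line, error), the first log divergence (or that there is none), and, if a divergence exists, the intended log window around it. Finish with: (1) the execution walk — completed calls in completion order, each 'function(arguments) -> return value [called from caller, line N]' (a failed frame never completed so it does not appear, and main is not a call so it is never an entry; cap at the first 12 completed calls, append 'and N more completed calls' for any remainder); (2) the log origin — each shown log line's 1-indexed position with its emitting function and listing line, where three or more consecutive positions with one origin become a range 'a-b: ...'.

Answer: main -> tally_events (called at line 28).
Key fact: The earliest visible damage is log position 4 — 'hit index None' rather than the intended 'hit index 3'.
Crash: tally_events, line 12, TypeError.
First divergence: position 4 — shown 'hit index None', intended 'hit index 3'.
Intended log window:
  2: tally_events start: n=4 cutoff=1
  3: enter grade_run: 4 items against 1
  4: hit index 3
  5: hit index 3
Execution walk:
  grade_run([-2, 2, 6, 1], 1) -> None  [called from tally_events, line 10]
Log line origins:
  1: logged in main at line 27
  2: logged in tally_events at line 9
  3: logged in grade_run at line 2
  4: logged in tally_events at line 11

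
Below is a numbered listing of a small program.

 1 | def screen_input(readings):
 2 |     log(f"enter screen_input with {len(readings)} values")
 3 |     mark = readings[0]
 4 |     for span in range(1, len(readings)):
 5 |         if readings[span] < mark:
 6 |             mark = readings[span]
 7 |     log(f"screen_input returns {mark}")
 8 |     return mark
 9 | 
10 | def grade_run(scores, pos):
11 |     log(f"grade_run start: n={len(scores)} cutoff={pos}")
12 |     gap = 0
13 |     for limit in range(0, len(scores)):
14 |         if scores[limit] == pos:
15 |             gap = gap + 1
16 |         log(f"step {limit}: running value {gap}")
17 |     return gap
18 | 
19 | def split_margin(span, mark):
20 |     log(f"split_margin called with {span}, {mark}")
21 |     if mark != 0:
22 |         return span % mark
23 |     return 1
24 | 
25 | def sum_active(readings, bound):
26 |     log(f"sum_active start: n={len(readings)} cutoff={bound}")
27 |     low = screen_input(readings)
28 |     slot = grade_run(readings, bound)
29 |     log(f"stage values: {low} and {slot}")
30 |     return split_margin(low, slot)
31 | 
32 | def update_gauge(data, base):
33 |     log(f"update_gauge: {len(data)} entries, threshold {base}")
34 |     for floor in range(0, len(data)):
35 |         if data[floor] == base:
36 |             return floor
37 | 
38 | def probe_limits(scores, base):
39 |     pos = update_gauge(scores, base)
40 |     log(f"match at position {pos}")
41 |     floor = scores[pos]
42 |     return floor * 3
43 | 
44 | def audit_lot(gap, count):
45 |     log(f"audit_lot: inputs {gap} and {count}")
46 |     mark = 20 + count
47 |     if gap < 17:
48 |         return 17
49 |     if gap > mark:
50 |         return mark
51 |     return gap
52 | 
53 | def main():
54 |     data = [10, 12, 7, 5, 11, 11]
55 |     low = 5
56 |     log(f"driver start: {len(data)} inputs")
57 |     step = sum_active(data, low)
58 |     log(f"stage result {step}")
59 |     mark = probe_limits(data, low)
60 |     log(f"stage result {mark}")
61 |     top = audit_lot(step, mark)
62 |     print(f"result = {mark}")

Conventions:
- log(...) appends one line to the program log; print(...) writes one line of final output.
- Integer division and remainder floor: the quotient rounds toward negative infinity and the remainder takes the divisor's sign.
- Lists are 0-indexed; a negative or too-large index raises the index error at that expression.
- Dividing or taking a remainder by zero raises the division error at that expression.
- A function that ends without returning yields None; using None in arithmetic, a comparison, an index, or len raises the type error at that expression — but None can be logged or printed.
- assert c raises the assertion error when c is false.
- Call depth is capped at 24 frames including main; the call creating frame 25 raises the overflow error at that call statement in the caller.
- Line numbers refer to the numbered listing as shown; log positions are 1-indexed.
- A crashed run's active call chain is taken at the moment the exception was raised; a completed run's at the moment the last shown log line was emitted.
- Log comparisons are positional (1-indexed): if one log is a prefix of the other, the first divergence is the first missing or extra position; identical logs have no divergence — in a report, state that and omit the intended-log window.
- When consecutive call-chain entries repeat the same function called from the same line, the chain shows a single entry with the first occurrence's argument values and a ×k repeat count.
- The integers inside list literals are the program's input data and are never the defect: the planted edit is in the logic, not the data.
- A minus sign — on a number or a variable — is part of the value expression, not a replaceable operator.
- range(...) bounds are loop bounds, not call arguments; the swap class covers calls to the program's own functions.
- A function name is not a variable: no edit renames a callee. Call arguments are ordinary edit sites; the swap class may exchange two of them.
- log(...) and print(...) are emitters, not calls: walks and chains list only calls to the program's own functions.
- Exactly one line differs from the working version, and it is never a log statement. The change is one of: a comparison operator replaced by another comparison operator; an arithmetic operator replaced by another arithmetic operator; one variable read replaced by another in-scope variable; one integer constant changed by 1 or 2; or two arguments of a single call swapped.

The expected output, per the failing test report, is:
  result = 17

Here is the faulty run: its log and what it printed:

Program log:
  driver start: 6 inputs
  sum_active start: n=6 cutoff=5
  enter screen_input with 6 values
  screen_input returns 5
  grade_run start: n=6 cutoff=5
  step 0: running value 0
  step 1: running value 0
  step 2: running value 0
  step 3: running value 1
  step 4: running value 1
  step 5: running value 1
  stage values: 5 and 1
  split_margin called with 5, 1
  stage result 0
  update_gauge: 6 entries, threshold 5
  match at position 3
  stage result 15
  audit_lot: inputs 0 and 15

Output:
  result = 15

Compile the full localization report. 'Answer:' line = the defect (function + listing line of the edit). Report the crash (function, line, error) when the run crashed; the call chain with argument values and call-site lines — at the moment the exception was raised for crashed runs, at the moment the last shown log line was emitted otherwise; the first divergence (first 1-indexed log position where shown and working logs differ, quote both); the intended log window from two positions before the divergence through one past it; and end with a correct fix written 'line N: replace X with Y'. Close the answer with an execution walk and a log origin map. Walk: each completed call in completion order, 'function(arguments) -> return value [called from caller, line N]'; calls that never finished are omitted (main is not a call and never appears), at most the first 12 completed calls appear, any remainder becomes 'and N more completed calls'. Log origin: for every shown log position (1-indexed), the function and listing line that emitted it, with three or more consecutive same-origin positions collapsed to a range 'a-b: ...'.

Answer: the defect is in main at line 62.
The tell: Nothing in the log betrays the bug — only the output does.
Call chain: main -> audit_lot(0, 15) (called at line 61).
First divergence: none — the logs agree in full.
Execution walk:
  screen_input([10, 12, 7, 5, 11, 11]) -> 5  [called from sum_active, line 27]
  grade_run([10, 12, 7, 5, 11, 11], 5) -> 1  [called from sum_active, line 28]
  split_margin(5, 1) -> 0  [called from sum_active, line 30]
  sum_active([10, 12, 7, 5, 11, 11], 5) -> 0  [called from main, line 57]
  update_gauge([10, 12, 7, 5, 11, 11], 5) -> 3  [called from probe_limits, line 39]
  probe_limits([10, 12, 7, 5, 11, 11], 5) -> 15  [called from main, line 59]
  audit_lot(0, 15) -> 17  [called from main, line 61]
Log origin:
  1: emitted by main (line 56)
  2: emitted by sum_active (line 26)
  3: emitted by screen_input (line 2)
  4: emitted by screen_input (line 7)
  5: emitted by grade_run (line 11)
  6-11: emitted by grade_run (line 16)
  12: emitted by sum_active (line 29)
  13: emitted by split_margin (line 20)
  14: emitted by main (line 58)
  15: emitted by update_gauge (line 33)
  16: emitted by probe_limits (line 40)
  17: emitted by main (line 60)
  18: emitted by audit_lot (line 45)
A correct fix: line 62: replace `mark` with `top`.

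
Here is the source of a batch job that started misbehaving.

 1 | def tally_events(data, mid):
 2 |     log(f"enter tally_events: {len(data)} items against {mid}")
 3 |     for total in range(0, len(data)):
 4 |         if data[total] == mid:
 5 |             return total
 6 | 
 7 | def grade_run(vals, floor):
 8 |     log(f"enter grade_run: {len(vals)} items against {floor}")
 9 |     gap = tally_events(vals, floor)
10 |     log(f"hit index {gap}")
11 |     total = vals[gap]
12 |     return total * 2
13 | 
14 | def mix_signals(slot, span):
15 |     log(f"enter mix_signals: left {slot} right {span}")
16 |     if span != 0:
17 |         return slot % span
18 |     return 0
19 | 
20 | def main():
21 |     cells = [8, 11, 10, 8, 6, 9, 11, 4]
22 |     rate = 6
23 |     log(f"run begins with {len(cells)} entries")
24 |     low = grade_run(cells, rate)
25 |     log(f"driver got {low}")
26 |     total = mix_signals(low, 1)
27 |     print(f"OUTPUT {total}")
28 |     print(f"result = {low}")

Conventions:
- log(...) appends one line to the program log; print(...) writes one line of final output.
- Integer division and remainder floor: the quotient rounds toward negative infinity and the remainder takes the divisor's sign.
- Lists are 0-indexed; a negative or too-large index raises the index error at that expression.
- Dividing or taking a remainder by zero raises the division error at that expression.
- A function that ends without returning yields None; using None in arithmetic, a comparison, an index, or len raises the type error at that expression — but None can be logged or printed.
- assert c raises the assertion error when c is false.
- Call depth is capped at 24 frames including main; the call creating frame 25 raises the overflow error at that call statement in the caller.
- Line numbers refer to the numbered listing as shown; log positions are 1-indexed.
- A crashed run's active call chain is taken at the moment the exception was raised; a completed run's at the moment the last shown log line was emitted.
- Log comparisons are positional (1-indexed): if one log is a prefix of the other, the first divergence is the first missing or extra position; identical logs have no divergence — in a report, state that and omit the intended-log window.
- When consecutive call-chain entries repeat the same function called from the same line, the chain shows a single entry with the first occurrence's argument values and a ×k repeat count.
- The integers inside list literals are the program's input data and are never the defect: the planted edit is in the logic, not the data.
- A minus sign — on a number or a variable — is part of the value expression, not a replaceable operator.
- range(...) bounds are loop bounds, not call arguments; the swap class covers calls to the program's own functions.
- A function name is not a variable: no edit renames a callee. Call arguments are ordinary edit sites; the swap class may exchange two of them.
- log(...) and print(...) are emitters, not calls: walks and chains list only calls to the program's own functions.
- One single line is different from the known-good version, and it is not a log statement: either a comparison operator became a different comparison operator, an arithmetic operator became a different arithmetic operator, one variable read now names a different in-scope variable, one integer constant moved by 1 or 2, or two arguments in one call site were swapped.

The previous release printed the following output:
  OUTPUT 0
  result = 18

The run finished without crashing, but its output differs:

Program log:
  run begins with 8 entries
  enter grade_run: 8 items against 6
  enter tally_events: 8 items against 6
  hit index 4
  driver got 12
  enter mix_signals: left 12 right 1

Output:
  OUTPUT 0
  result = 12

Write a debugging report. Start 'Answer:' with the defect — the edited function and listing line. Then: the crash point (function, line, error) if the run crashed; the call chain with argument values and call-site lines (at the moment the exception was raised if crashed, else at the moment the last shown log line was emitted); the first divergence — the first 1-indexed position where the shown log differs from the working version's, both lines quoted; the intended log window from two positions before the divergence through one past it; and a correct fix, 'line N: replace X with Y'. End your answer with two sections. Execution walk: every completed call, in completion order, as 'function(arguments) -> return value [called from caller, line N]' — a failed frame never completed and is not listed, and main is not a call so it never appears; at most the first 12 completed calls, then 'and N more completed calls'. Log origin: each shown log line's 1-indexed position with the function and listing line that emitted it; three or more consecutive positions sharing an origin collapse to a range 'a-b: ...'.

Answer: the defect is in grade_run at line 12.
Key observation: At log position 5 the runs split — shown 'driver got 12', but the working version logs 'driver got 18'.
Call chain: main -> mix_signals(12, 1) (called at line 26).
First divergence: position 5 — shown 'driver got 12', intended 'driver got 18'.
Intended log window:
  3: enter tally_events: 8 items against 6
  4: hit index 4
  5: driver got 18
  6: enter mix_signals: left 18 right 1
Execution walk:
  tally_events([8, 11, 10, 8, 6, 9, 11, 4], 6) -> 4  [called from grade_run, line 9]
  grade_run([8, 11, 10, 8, 6, 9, 11, 4], 6) -> 12  [called from main, line 24]
  mix_signals(12, 1) -> 0  [called from main, line 26]
Log origin:
  1: logged in main at line 23
  2: logged in grade_run at line 8
  3: logged in tally_events at line 2
  4: logged in grade_run at line 10
  5: logged in main at line 25
  6: logged in mix_signals at line 15
A correct fix: line 12: replace `2` with `3`.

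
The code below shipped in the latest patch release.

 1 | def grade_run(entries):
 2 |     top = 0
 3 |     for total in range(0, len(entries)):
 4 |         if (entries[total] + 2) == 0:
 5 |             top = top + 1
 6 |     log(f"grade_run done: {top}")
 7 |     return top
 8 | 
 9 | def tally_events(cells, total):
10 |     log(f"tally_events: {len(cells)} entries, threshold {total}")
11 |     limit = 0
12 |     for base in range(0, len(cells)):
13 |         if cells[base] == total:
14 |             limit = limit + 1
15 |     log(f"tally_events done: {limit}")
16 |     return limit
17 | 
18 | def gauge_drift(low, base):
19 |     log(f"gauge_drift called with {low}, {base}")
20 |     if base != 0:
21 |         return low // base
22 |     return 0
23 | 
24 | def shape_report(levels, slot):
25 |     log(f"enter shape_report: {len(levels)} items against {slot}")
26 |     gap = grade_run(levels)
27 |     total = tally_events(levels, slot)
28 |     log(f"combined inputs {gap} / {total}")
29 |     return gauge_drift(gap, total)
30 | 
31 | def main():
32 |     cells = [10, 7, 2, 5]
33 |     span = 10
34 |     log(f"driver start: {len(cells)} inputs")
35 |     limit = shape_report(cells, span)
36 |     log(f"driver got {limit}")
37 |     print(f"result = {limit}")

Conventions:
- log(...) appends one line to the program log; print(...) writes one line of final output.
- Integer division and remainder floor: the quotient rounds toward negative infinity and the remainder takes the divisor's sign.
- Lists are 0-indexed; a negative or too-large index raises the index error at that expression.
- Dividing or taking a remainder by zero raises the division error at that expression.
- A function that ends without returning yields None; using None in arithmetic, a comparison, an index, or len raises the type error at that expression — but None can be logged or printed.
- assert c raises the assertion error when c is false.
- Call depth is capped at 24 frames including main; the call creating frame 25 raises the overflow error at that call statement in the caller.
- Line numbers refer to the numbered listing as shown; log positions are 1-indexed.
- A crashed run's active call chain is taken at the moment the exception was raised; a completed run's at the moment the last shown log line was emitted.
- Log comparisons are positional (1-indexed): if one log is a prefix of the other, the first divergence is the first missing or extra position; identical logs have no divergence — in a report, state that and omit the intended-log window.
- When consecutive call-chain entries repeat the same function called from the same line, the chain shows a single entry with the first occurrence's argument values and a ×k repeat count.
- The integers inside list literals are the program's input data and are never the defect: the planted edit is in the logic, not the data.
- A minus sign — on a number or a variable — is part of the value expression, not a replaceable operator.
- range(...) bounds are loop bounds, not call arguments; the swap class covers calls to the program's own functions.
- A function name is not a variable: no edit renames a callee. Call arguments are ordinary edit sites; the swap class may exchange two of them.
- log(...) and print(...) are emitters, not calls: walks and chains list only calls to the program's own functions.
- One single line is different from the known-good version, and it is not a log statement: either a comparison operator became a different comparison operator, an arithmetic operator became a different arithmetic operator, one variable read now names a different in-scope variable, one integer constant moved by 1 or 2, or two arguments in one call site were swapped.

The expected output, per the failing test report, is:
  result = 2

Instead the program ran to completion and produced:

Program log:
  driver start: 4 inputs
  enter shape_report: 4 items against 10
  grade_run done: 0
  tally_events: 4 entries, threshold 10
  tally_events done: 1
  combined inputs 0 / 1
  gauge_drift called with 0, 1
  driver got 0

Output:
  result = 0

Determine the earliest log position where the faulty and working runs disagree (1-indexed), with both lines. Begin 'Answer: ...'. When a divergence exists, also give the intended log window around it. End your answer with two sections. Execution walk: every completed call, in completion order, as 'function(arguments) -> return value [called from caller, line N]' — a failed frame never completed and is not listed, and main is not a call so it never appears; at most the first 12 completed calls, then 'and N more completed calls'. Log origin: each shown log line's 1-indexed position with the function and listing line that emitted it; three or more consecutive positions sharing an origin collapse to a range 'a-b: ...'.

Answer: position 3; shown 'grade_run done: 0' vs intended 'grade_run done: 2'.
Intended log window:
  1: driver start: 4 inputs
  2: enter shape_report: 4 items against 10
  3: grade_run done: 2
  4: tally_events: 4 entries, threshold 10
Execution walk:
  grade_run([10, 7, 2, 5]) -> 0  [called from shape_report, line 26]
  tally_events([10, 7, 2, 5], 10) -> 1  [called from shape_report, line 27]
  gauge_drift(0, 1) -> 0  [called from shape_report, line 29]
  shape_report([10, 7, 2, 5], 10) -> 0  [called from main, line 35]
Log line origins:
  1: logged in main at line 34
  2: logged in shape_report at line 25
  3: logged in grade_run at line 6
  4: logged in tally_events at line 10
  5: logged in tally_events at line 15
  6: logged in shape_report at line 28
  7: logged in gauge_drift at line 19
  8: logged in main at line 36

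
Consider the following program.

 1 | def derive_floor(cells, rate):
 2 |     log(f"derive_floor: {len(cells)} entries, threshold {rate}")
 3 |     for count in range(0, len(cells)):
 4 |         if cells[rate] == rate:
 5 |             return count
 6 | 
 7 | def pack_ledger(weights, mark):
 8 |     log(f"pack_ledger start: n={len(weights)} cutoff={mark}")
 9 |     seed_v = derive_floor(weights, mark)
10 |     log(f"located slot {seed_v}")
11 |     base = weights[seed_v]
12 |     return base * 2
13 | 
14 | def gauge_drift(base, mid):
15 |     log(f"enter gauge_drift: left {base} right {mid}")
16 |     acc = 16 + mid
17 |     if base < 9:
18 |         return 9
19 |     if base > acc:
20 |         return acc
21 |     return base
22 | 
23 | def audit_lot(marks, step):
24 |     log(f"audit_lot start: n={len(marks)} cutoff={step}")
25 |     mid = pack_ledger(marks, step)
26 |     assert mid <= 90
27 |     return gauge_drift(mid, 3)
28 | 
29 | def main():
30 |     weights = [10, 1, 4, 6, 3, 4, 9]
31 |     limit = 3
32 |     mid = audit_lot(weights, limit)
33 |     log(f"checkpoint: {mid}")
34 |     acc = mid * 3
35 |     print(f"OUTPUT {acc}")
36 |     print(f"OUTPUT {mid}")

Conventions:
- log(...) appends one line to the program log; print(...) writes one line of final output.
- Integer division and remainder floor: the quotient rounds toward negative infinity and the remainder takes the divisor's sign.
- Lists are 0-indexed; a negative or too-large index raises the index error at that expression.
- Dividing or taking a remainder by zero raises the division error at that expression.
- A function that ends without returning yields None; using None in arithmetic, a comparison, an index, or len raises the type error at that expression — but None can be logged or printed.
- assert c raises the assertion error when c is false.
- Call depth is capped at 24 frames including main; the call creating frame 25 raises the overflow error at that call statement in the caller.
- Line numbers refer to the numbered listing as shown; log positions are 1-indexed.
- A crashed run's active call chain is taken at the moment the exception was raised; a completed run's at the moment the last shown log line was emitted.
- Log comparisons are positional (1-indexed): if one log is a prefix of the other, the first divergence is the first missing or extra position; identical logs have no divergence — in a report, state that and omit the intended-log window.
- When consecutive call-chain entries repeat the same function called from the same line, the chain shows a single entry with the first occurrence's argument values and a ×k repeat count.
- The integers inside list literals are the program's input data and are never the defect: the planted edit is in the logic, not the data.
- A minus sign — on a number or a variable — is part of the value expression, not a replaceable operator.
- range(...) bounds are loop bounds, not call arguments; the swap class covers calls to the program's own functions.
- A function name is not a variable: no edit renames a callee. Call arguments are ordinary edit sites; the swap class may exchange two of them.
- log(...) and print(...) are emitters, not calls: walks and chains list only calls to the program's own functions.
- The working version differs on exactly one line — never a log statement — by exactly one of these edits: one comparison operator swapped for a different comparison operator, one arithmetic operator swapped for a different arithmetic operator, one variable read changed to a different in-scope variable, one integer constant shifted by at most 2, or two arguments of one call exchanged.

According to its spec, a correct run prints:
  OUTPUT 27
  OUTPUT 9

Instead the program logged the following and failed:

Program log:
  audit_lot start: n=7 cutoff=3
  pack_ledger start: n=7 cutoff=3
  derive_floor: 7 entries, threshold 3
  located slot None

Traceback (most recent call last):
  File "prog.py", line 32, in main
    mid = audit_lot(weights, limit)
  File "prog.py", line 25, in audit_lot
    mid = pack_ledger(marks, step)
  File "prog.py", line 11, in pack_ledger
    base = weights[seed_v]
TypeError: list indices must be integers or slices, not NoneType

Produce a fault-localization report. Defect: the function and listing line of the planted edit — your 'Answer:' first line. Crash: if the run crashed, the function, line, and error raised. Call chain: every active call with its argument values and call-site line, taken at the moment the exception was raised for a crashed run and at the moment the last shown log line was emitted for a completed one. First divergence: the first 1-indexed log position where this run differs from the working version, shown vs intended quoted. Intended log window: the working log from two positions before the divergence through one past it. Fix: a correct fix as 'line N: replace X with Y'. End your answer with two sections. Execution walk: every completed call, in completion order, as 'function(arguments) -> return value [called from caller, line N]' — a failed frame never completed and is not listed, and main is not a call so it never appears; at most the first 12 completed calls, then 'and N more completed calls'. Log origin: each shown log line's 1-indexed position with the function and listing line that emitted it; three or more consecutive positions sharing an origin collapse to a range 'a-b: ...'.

Answer: the defect is in derive_floor at line 4.
Key fact: Position 4 is the first bad log line: 'located slot None' should read 'located slot 4'.
Crash: pack_ledger, line 11, TypeError.
Call chain: main -> audit_lot([10, 1, 4, 6, 3, 4, 9], 3) (called at line 32) -> pack_ledger([10, 1, 4, 6, 3, 4, 9], 3) (called at line 25).
First divergence: position 4 — shown 'located slot None', intended 'located slot 4'.
Intended log window:
  2: pack_ledger start: n=7 cutoff=3
  3: derive_floor: 7 entries, threshold 3
  4: located slot 4
  5: enter gauge_drift: left 6 right 3
Execution walk:
  derive_floor([10, 1, 4, 6, 3, 4, 9], 3) -> None  [called from pack_ledger, line 9]
Log origin:
  1: emitted by audit_lot (line 24)
  2: emitted by pack_ledger (line 8)
  3: emitted by derive_floor (line 2)
  4: emitted by pack_ledger (line 10)
A correct fix: line 4: replace `cells[rate]` with `cells[count]`.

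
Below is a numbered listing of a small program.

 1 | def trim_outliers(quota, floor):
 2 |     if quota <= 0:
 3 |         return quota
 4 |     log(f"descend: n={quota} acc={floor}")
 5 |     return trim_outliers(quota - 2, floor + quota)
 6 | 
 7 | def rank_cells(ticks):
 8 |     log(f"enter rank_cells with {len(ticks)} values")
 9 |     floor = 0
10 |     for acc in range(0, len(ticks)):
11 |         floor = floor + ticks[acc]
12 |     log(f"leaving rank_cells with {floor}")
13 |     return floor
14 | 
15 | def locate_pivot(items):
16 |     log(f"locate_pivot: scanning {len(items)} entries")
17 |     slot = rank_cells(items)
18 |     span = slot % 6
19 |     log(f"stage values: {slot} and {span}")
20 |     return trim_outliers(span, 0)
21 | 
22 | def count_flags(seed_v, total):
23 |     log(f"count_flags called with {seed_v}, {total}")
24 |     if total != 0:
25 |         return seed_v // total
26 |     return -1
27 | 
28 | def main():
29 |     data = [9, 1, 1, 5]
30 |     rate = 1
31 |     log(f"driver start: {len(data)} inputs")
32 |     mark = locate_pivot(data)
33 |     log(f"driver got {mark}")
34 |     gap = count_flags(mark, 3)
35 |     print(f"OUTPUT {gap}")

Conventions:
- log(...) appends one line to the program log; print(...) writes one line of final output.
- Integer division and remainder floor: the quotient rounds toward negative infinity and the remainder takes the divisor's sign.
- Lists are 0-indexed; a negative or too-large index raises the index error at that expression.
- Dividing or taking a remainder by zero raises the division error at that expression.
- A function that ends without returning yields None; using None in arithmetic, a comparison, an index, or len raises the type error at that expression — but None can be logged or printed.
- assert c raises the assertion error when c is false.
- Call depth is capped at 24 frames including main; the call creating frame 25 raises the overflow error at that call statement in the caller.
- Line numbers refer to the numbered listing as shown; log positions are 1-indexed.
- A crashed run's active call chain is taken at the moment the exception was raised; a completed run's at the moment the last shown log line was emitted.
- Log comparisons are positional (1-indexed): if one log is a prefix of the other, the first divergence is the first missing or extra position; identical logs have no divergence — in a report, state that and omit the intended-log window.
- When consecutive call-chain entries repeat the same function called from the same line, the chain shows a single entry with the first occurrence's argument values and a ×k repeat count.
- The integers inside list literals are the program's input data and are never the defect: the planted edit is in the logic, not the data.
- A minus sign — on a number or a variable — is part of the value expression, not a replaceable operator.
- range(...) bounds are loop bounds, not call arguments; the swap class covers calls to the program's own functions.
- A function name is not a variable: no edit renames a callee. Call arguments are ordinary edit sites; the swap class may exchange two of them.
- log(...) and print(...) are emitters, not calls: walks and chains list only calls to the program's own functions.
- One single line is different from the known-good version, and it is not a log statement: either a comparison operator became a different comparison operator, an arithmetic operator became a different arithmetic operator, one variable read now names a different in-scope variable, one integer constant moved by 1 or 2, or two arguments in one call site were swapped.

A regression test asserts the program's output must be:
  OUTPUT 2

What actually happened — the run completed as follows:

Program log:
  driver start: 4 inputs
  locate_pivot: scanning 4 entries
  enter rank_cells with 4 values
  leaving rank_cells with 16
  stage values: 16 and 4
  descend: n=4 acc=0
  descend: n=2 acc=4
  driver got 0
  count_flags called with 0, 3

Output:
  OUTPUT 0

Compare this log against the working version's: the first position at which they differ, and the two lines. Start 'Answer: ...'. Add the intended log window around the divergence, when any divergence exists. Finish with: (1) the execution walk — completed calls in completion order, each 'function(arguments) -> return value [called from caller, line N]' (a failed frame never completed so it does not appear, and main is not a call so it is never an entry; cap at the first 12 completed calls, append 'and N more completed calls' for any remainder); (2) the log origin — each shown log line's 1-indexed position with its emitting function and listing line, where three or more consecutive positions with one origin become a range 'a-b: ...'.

Answer: position 8 — the shown line 'driver got 0' should read 'driver got 6'.
Intended log window:
  6: descend: n=4 acc=0
  7: descend: n=2 acc=4
  8: driver got 6
  9: count_flags called with 6, 3
Execution walk:
  rank_cells([9, 1, 1, 5]) -> 16  [called from locate_pivot, line 17]
  trim_outliers(0, 6) -> 0  [called from trim_outliers, line 5]
  trim_outliers(2, 4) -> 0  [called from trim_outliers, line 5]
  trim_outliers(4, 0) -> 0  [called from locate_pivot, line 20]
  locate_pivot([9, 1, 1, 5]) -> 0  [called from main, line 32]
  count_flags(0, 3) -> 0  [called from main, line 34]
Log line origins:
  1: logged in main at line 31
  2: logged in locate_pivot at line 16
  3: logged in rank_cells at line 8
  4: logged in rank_cells at line 12
  5: logged in locate_pivot at line 19
  6: logged in trim_outliers at line 4
  7: logged in trim_outliers at line 4
  8: logged in main at line 33
  9: logged in count_flags at line 23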